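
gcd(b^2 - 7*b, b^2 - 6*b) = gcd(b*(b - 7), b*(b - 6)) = b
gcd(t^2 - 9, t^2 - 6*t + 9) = t - 3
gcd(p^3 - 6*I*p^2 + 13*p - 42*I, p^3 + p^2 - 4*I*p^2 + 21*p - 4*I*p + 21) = p^2 - 4*I*p + 21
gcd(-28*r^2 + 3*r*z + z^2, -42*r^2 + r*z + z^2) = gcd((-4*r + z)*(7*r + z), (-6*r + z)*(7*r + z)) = 7*r + z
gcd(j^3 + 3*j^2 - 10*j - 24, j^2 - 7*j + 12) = j - 3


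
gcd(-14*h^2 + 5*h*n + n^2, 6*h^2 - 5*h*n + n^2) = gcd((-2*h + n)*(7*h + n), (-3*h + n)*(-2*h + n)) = 2*h - n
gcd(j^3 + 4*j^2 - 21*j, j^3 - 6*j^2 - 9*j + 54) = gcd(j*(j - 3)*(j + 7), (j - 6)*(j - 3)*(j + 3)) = j - 3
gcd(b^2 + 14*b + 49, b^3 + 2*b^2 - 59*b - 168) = b + 7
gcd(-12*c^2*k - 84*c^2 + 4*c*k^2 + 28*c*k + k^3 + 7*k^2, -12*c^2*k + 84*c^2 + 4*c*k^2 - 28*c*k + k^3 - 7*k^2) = 12*c^2 - 4*c*k - k^2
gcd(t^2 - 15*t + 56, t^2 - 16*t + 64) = t - 8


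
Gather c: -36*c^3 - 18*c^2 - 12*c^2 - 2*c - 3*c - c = -36*c^3 - 30*c^2 - 6*c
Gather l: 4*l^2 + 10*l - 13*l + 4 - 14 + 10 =4*l^2 - 3*l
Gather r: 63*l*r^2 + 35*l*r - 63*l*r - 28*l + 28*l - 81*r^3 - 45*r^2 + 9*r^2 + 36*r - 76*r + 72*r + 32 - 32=-81*r^3 + r^2*(63*l - 36) + r*(32 - 28*l)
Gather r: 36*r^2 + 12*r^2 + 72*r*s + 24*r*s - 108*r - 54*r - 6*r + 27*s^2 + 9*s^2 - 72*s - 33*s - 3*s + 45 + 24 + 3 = 48*r^2 + r*(96*s - 168) + 36*s^2 - 108*s + 72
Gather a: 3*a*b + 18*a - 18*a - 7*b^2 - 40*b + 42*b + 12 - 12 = 3*a*b - 7*b^2 + 2*b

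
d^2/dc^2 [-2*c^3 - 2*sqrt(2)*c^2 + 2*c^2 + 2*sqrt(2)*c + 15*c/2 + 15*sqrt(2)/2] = -12*c - 4*sqrt(2) + 4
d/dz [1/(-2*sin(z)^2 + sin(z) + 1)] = (4*sin(z) - 1)*cos(z)/(sin(z) + cos(2*z))^2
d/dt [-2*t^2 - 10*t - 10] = -4*t - 10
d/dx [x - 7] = 1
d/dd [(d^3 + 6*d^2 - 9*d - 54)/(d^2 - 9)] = 1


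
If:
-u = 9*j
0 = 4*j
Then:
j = 0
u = 0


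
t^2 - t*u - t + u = (t - 1)*(t - u)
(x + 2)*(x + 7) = x^2 + 9*x + 14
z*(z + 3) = z^2 + 3*z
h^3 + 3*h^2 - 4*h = h*(h - 1)*(h + 4)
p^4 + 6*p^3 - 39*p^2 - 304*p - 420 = (p - 7)*(p + 2)*(p + 5)*(p + 6)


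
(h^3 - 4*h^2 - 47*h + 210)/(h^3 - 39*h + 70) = (h - 6)/(h - 2)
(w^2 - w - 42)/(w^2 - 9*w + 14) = (w + 6)/(w - 2)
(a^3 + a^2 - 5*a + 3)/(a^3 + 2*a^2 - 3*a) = (a - 1)/a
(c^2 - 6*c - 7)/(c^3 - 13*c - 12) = (c - 7)/(c^2 - c - 12)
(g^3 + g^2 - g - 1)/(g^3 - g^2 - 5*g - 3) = (g - 1)/(g - 3)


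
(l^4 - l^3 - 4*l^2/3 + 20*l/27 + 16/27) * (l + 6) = l^5 + 5*l^4 - 22*l^3/3 - 196*l^2/27 + 136*l/27 + 32/9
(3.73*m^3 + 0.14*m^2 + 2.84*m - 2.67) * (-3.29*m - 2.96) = -12.2717*m^4 - 11.5014*m^3 - 9.758*m^2 + 0.3779*m + 7.9032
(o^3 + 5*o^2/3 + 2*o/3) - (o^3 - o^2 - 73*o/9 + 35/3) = 8*o^2/3 + 79*o/9 - 35/3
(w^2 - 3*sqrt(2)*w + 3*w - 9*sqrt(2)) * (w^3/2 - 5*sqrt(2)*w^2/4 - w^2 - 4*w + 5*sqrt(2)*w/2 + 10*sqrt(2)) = w^5/2 - 11*sqrt(2)*w^4/4 + w^4/2 - 11*sqrt(2)*w^3/4 + w^3/2 - 9*w^2/2 + 77*sqrt(2)*w^2/2 - 105*w + 66*sqrt(2)*w - 180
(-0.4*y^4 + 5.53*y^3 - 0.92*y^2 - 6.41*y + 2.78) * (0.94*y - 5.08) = -0.376*y^5 + 7.2302*y^4 - 28.9572*y^3 - 1.3518*y^2 + 35.176*y - 14.1224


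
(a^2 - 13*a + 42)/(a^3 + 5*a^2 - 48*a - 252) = (a - 6)/(a^2 + 12*a + 36)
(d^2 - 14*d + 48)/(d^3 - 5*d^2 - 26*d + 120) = (d - 8)/(d^2 + d - 20)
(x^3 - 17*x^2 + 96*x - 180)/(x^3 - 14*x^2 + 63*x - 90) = (x - 6)/(x - 3)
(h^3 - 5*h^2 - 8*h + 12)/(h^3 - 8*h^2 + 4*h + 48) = (h - 1)/(h - 4)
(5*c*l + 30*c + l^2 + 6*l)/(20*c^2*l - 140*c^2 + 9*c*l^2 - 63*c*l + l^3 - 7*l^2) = (l + 6)/(4*c*l - 28*c + l^2 - 7*l)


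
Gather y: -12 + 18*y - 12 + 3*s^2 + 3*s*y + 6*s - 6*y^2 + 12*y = 3*s^2 + 6*s - 6*y^2 + y*(3*s + 30) - 24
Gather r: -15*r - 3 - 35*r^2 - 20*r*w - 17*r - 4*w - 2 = -35*r^2 + r*(-20*w - 32) - 4*w - 5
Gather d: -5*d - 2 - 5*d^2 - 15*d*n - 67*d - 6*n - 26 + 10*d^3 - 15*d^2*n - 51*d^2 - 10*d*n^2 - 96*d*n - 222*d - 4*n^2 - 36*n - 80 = 10*d^3 + d^2*(-15*n - 56) + d*(-10*n^2 - 111*n - 294) - 4*n^2 - 42*n - 108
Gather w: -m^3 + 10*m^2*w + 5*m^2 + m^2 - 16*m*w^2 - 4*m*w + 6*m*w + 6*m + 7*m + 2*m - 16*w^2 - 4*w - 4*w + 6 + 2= -m^3 + 6*m^2 + 15*m + w^2*(-16*m - 16) + w*(10*m^2 + 2*m - 8) + 8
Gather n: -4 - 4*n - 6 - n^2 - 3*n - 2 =-n^2 - 7*n - 12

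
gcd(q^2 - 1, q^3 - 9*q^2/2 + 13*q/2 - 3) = q - 1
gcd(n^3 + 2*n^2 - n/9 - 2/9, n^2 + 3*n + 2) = n + 2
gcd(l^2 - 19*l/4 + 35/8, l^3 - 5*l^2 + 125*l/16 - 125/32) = l - 5/4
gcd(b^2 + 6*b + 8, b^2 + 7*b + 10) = b + 2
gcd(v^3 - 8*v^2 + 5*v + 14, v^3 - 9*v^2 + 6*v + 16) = v^2 - v - 2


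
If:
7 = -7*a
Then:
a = -1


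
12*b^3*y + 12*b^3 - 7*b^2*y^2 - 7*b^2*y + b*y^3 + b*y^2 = (-4*b + y)*(-3*b + y)*(b*y + b)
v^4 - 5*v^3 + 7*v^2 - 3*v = v*(v - 3)*(v - 1)^2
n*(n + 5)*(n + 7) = n^3 + 12*n^2 + 35*n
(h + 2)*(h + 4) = h^2 + 6*h + 8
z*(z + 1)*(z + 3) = z^3 + 4*z^2 + 3*z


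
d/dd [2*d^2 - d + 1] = 4*d - 1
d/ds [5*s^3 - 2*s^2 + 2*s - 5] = 15*s^2 - 4*s + 2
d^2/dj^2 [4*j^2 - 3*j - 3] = 8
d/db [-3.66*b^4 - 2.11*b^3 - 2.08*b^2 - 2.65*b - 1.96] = -14.64*b^3 - 6.33*b^2 - 4.16*b - 2.65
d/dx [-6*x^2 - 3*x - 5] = -12*x - 3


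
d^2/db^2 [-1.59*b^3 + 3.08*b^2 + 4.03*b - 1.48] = 6.16 - 9.54*b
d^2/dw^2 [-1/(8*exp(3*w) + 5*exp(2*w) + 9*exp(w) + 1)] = (-2*(24*exp(2*w) + 10*exp(w) + 9)^2*exp(w) + (72*exp(2*w) + 20*exp(w) + 9)*(8*exp(3*w) + 5*exp(2*w) + 9*exp(w) + 1))*exp(w)/(8*exp(3*w) + 5*exp(2*w) + 9*exp(w) + 1)^3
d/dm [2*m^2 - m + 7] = 4*m - 1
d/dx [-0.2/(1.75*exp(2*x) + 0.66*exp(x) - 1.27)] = (0.7*exp(x) + 0.132)*exp(x)/(1.75*exp(2*x) + 0.66*exp(x) - 1.27)^2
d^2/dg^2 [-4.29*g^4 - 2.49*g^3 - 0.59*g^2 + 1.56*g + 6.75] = -51.48*g^2 - 14.94*g - 1.18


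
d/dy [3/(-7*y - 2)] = 21/(7*y + 2)^2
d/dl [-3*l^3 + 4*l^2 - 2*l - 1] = -9*l^2 + 8*l - 2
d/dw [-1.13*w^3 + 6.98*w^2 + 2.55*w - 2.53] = -3.39*w^2 + 13.96*w + 2.55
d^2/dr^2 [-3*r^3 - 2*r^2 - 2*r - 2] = -18*r - 4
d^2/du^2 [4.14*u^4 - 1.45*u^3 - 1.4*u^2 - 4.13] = 49.68*u^2 - 8.7*u - 2.8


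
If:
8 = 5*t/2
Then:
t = 16/5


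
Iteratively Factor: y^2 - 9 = (y + 3)*(y - 3)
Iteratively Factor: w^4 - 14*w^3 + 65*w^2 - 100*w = (w - 5)*(w^3 - 9*w^2 + 20*w) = w*(w - 5)*(w^2 - 9*w + 20) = w*(w - 5)^2*(w - 4)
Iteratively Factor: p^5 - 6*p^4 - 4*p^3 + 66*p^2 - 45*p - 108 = (p - 4)*(p^4 - 2*p^3 - 12*p^2 + 18*p + 27) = (p - 4)*(p - 3)*(p^3 + p^2 - 9*p - 9) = (p - 4)*(p - 3)^2*(p^2 + 4*p + 3) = (p - 4)*(p - 3)^2*(p + 3)*(p + 1)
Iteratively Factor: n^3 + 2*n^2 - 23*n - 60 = (n + 4)*(n^2 - 2*n - 15) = (n - 5)*(n + 4)*(n + 3)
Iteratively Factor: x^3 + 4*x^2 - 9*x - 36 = (x + 4)*(x^2 - 9) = (x + 3)*(x + 4)*(x - 3)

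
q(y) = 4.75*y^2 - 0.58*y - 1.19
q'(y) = 9.5*y - 0.58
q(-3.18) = 48.69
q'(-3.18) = -30.79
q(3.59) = 57.95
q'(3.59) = 33.52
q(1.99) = 16.47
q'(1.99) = 18.32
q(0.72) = 0.85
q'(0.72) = 6.26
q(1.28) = 5.85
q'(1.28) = 11.58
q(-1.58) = 11.58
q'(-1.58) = -15.59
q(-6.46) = 200.78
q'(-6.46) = -61.95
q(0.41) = -0.63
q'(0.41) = 3.32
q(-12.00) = 689.77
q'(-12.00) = -114.58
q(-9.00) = 388.78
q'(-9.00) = -86.08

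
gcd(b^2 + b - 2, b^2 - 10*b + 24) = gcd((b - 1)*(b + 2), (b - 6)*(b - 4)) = 1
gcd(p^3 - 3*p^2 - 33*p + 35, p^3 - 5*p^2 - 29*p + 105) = p^2 - 2*p - 35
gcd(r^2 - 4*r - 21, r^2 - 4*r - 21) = r^2 - 4*r - 21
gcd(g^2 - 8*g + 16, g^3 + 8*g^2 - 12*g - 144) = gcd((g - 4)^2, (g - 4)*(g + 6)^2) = g - 4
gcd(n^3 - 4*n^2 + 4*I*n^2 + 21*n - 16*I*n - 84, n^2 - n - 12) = n - 4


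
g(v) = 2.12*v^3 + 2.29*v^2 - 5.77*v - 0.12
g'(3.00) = 65.21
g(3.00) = 60.42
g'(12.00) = 965.03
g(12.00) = 3923.76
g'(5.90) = 242.64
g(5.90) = 480.96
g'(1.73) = 21.19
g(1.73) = 7.73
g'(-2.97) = 36.73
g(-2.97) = -18.32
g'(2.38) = 41.16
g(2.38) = 27.70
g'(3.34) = 80.48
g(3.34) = 85.15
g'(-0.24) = -6.50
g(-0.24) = 1.37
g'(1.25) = 9.89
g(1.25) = 0.39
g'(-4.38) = 96.18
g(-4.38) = -109.05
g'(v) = 6.36*v^2 + 4.58*v - 5.77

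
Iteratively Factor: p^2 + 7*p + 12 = (p + 4)*(p + 3)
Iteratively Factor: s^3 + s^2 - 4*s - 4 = (s - 2)*(s^2 + 3*s + 2) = (s - 2)*(s + 2)*(s + 1)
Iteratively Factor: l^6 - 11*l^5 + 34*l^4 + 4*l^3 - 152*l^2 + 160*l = (l - 2)*(l^5 - 9*l^4 + 16*l^3 + 36*l^2 - 80*l) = (l - 2)*(l + 2)*(l^4 - 11*l^3 + 38*l^2 - 40*l) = (l - 2)^2*(l + 2)*(l^3 - 9*l^2 + 20*l) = l*(l - 2)^2*(l + 2)*(l^2 - 9*l + 20) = l*(l - 5)*(l - 2)^2*(l + 2)*(l - 4)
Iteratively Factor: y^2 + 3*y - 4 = (y + 4)*(y - 1)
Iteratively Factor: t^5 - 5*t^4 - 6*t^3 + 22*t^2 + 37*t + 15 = (t - 3)*(t^4 - 2*t^3 - 12*t^2 - 14*t - 5) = (t - 3)*(t + 1)*(t^3 - 3*t^2 - 9*t - 5) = (t - 3)*(t + 1)^2*(t^2 - 4*t - 5) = (t - 3)*(t + 1)^3*(t - 5)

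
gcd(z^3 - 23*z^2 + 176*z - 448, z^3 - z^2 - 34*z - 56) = z - 7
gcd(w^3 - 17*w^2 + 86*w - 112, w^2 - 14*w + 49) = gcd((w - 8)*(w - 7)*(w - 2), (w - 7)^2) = w - 7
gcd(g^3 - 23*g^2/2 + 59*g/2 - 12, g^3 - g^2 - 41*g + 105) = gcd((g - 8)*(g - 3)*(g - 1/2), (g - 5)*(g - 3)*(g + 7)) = g - 3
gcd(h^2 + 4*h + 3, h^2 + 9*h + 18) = h + 3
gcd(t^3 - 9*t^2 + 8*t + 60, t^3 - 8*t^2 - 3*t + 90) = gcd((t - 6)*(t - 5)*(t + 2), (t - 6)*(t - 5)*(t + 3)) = t^2 - 11*t + 30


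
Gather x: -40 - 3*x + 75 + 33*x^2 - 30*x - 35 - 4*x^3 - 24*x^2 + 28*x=-4*x^3 + 9*x^2 - 5*x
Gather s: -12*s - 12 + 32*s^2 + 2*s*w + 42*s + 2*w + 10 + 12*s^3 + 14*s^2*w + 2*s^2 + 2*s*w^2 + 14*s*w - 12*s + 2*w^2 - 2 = 12*s^3 + s^2*(14*w + 34) + s*(2*w^2 + 16*w + 18) + 2*w^2 + 2*w - 4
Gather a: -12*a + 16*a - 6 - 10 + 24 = 4*a + 8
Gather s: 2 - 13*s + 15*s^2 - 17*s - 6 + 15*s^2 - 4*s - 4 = 30*s^2 - 34*s - 8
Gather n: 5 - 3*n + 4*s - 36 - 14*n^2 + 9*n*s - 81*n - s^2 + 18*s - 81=-14*n^2 + n*(9*s - 84) - s^2 + 22*s - 112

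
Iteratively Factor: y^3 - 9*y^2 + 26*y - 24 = (y - 4)*(y^2 - 5*y + 6) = (y - 4)*(y - 3)*(y - 2)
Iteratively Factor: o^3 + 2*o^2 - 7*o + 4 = (o - 1)*(o^2 + 3*o - 4) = (o - 1)*(o + 4)*(o - 1)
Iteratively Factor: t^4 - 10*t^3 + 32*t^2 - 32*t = (t)*(t^3 - 10*t^2 + 32*t - 32) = t*(t - 2)*(t^2 - 8*t + 16) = t*(t - 4)*(t - 2)*(t - 4)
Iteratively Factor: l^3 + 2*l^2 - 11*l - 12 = (l + 4)*(l^2 - 2*l - 3) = (l - 3)*(l + 4)*(l + 1)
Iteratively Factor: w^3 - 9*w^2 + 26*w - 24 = (w - 3)*(w^2 - 6*w + 8) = (w - 3)*(w - 2)*(w - 4)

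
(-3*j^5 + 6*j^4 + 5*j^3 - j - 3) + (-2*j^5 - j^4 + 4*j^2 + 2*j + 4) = -5*j^5 + 5*j^4 + 5*j^3 + 4*j^2 + j + 1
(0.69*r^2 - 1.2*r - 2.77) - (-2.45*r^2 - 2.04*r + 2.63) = 3.14*r^2 + 0.84*r - 5.4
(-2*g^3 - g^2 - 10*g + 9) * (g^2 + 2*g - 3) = -2*g^5 - 5*g^4 - 6*g^3 - 8*g^2 + 48*g - 27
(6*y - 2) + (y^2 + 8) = y^2 + 6*y + 6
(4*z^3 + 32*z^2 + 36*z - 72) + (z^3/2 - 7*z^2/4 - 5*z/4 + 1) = 9*z^3/2 + 121*z^2/4 + 139*z/4 - 71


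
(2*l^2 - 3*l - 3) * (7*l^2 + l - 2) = 14*l^4 - 19*l^3 - 28*l^2 + 3*l + 6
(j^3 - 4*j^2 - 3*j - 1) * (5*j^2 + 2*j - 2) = 5*j^5 - 18*j^4 - 25*j^3 - 3*j^2 + 4*j + 2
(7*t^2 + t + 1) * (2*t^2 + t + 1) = 14*t^4 + 9*t^3 + 10*t^2 + 2*t + 1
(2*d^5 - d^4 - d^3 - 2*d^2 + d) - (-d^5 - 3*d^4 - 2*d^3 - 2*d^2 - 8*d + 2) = 3*d^5 + 2*d^4 + d^3 + 9*d - 2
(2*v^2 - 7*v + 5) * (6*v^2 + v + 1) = 12*v^4 - 40*v^3 + 25*v^2 - 2*v + 5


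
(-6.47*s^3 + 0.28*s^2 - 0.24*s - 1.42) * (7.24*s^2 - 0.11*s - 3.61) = -46.8428*s^5 + 2.7389*s^4 + 21.5883*s^3 - 11.2652*s^2 + 1.0226*s + 5.1262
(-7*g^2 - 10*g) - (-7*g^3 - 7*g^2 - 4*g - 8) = 7*g^3 - 6*g + 8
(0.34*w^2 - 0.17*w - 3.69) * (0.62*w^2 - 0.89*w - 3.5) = 0.2108*w^4 - 0.408*w^3 - 3.3265*w^2 + 3.8791*w + 12.915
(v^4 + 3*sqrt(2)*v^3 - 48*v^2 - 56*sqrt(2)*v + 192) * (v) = v^5 + 3*sqrt(2)*v^4 - 48*v^3 - 56*sqrt(2)*v^2 + 192*v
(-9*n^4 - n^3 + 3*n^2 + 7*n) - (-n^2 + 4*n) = -9*n^4 - n^3 + 4*n^2 + 3*n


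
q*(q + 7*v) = q^2 + 7*q*v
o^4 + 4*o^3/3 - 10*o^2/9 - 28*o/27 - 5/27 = (o - 1)*(o + 1/3)^2*(o + 5/3)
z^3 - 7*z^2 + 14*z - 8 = (z - 4)*(z - 2)*(z - 1)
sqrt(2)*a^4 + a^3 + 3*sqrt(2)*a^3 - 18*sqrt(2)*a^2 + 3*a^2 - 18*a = a*(a - 3)*(a + 6)*(sqrt(2)*a + 1)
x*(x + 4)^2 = x^3 + 8*x^2 + 16*x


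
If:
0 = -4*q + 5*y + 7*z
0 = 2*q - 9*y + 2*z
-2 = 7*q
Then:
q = -2/7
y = -44/511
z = -52/511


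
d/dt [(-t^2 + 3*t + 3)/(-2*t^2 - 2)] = (3*t^2 + 8*t - 3)/(2*(t^4 + 2*t^2 + 1))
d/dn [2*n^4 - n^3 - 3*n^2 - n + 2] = 8*n^3 - 3*n^2 - 6*n - 1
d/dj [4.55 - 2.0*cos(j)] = 2.0*sin(j)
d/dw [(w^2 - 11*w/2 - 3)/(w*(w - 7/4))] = 12*(5*w^2 + 8*w - 7)/(w^2*(16*w^2 - 56*w + 49))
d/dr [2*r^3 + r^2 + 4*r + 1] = 6*r^2 + 2*r + 4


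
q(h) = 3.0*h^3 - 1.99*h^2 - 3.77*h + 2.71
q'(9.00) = 689.41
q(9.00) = 1994.59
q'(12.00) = 1244.47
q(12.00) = 4854.91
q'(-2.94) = 85.72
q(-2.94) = -79.64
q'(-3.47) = 118.41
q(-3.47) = -133.52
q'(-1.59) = 25.31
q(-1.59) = -8.39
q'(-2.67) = 71.02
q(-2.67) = -58.51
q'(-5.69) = 310.26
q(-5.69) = -592.93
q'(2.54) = 44.19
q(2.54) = 29.46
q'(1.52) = 10.97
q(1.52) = 2.92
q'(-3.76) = 138.43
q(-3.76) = -170.72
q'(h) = 9.0*h^2 - 3.98*h - 3.77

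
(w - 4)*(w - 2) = w^2 - 6*w + 8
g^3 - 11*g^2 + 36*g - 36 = (g - 6)*(g - 3)*(g - 2)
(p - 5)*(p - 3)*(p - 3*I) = p^3 - 8*p^2 - 3*I*p^2 + 15*p + 24*I*p - 45*I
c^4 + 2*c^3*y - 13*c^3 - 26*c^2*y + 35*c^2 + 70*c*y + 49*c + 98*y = (c - 7)^2*(c + 1)*(c + 2*y)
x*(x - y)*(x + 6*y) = x^3 + 5*x^2*y - 6*x*y^2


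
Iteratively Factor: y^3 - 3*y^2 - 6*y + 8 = (y - 4)*(y^2 + y - 2) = (y - 4)*(y - 1)*(y + 2)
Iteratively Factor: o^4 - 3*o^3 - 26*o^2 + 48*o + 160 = (o - 4)*(o^3 + o^2 - 22*o - 40) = (o - 4)*(o + 4)*(o^2 - 3*o - 10) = (o - 4)*(o + 2)*(o + 4)*(o - 5)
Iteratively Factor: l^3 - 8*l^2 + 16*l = (l - 4)*(l^2 - 4*l) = (l - 4)^2*(l)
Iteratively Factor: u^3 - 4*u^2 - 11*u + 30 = (u + 3)*(u^2 - 7*u + 10) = (u - 2)*(u + 3)*(u - 5)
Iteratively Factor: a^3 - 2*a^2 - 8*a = (a - 4)*(a^2 + 2*a) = (a - 4)*(a + 2)*(a)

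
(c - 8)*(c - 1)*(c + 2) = c^3 - 7*c^2 - 10*c + 16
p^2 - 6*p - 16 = (p - 8)*(p + 2)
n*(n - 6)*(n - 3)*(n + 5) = n^4 - 4*n^3 - 27*n^2 + 90*n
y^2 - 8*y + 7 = (y - 7)*(y - 1)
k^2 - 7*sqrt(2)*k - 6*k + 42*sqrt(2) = (k - 6)*(k - 7*sqrt(2))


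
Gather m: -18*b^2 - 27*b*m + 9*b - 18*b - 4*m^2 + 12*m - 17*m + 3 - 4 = -18*b^2 - 9*b - 4*m^2 + m*(-27*b - 5) - 1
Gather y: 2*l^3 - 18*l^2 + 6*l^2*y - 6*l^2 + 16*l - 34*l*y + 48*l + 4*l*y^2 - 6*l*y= 2*l^3 - 24*l^2 + 4*l*y^2 + 64*l + y*(6*l^2 - 40*l)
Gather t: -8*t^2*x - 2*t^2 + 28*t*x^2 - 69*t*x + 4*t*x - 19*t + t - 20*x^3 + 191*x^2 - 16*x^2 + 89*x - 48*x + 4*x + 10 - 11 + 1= t^2*(-8*x - 2) + t*(28*x^2 - 65*x - 18) - 20*x^3 + 175*x^2 + 45*x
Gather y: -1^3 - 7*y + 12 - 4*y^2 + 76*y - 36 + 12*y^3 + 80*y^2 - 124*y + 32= 12*y^3 + 76*y^2 - 55*y + 7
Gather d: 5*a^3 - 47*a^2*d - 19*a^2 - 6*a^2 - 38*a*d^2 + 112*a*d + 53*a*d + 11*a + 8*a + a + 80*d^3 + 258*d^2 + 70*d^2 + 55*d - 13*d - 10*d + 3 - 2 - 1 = 5*a^3 - 25*a^2 + 20*a + 80*d^3 + d^2*(328 - 38*a) + d*(-47*a^2 + 165*a + 32)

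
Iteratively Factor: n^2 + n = (n + 1)*(n)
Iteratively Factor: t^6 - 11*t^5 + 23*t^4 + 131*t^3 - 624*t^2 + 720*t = (t - 5)*(t^5 - 6*t^4 - 7*t^3 + 96*t^2 - 144*t) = (t - 5)*(t - 3)*(t^4 - 3*t^3 - 16*t^2 + 48*t) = (t - 5)*(t - 3)*(t + 4)*(t^3 - 7*t^2 + 12*t) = (t - 5)*(t - 4)*(t - 3)*(t + 4)*(t^2 - 3*t) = (t - 5)*(t - 4)*(t - 3)^2*(t + 4)*(t)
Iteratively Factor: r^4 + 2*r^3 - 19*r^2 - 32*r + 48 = (r + 3)*(r^3 - r^2 - 16*r + 16) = (r - 1)*(r + 3)*(r^2 - 16) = (r - 4)*(r - 1)*(r + 3)*(r + 4)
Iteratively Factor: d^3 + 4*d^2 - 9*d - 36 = (d + 4)*(d^2 - 9) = (d - 3)*(d + 4)*(d + 3)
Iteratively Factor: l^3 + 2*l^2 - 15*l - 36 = (l - 4)*(l^2 + 6*l + 9) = (l - 4)*(l + 3)*(l + 3)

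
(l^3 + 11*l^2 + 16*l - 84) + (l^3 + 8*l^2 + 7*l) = 2*l^3 + 19*l^2 + 23*l - 84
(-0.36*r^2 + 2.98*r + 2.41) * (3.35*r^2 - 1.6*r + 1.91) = -1.206*r^4 + 10.559*r^3 + 2.6179*r^2 + 1.8358*r + 4.6031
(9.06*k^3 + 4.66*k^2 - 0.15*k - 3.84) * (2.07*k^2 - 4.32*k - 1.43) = 18.7542*k^5 - 29.493*k^4 - 33.3975*k^3 - 13.9646*k^2 + 16.8033*k + 5.4912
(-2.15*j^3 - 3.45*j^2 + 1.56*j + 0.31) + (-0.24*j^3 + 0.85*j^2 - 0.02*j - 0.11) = -2.39*j^3 - 2.6*j^2 + 1.54*j + 0.2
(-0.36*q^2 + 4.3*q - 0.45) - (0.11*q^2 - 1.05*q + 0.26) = -0.47*q^2 + 5.35*q - 0.71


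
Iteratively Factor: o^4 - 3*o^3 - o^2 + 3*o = (o)*(o^3 - 3*o^2 - o + 3) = o*(o - 1)*(o^2 - 2*o - 3) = o*(o - 1)*(o + 1)*(o - 3)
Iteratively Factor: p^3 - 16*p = (p)*(p^2 - 16) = p*(p + 4)*(p - 4)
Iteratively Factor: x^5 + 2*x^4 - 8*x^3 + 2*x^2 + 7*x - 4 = (x - 1)*(x^4 + 3*x^3 - 5*x^2 - 3*x + 4) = (x - 1)^2*(x^3 + 4*x^2 - x - 4) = (x - 1)^2*(x + 4)*(x^2 - 1) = (x - 1)^2*(x + 1)*(x + 4)*(x - 1)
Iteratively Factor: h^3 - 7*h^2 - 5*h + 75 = (h - 5)*(h^2 - 2*h - 15) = (h - 5)^2*(h + 3)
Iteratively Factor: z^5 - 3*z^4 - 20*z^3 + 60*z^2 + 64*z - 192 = (z - 2)*(z^4 - z^3 - 22*z^2 + 16*z + 96) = (z - 3)*(z - 2)*(z^3 + 2*z^2 - 16*z - 32) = (z - 3)*(z - 2)*(z + 4)*(z^2 - 2*z - 8) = (z - 3)*(z - 2)*(z + 2)*(z + 4)*(z - 4)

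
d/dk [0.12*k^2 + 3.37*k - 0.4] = 0.24*k + 3.37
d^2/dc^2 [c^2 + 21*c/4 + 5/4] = 2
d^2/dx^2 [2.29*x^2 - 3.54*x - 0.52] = 4.58000000000000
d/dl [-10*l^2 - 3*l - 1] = -20*l - 3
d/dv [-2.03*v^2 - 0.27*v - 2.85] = -4.06*v - 0.27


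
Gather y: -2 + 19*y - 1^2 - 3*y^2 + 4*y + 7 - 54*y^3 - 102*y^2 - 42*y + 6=-54*y^3 - 105*y^2 - 19*y + 10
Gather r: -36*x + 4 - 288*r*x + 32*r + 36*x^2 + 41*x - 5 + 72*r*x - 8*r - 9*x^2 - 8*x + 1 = r*(24 - 216*x) + 27*x^2 - 3*x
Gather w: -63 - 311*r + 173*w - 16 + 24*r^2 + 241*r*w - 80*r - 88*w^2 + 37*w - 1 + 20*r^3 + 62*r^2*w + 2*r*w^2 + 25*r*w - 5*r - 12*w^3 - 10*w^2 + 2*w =20*r^3 + 24*r^2 - 396*r - 12*w^3 + w^2*(2*r - 98) + w*(62*r^2 + 266*r + 212) - 80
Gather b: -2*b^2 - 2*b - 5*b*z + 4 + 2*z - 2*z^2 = -2*b^2 + b*(-5*z - 2) - 2*z^2 + 2*z + 4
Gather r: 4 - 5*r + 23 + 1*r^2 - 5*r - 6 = r^2 - 10*r + 21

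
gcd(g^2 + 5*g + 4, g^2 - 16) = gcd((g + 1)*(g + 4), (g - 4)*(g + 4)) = g + 4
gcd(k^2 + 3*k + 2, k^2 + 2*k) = k + 2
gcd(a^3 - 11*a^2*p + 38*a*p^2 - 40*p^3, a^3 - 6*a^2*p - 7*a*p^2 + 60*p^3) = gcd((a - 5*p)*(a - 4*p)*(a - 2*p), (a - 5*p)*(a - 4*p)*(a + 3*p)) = a^2 - 9*a*p + 20*p^2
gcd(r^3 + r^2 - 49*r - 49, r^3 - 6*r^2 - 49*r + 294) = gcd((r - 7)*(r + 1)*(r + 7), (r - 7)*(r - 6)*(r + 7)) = r^2 - 49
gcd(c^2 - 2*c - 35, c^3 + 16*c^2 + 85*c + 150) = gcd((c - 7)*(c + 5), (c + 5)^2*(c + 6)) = c + 5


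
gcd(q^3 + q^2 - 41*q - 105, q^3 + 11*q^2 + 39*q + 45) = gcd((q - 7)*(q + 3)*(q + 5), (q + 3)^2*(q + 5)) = q^2 + 8*q + 15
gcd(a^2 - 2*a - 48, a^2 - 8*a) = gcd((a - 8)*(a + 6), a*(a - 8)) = a - 8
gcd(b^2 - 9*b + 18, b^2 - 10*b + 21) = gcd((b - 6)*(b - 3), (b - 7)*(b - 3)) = b - 3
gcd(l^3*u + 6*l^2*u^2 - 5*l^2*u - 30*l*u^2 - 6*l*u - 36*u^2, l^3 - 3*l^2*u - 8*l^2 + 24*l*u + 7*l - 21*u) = 1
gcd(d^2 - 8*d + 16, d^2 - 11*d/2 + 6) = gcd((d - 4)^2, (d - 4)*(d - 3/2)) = d - 4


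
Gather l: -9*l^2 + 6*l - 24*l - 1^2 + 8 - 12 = -9*l^2 - 18*l - 5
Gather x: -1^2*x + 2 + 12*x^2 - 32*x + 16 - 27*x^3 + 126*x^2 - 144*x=-27*x^3 + 138*x^2 - 177*x + 18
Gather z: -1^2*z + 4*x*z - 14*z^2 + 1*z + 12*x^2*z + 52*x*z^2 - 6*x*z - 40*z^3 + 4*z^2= -40*z^3 + z^2*(52*x - 10) + z*(12*x^2 - 2*x)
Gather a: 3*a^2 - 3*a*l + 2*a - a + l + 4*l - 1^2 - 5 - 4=3*a^2 + a*(1 - 3*l) + 5*l - 10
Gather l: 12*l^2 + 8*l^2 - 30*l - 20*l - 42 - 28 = 20*l^2 - 50*l - 70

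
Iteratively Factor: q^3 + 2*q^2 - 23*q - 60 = (q - 5)*(q^2 + 7*q + 12) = (q - 5)*(q + 4)*(q + 3)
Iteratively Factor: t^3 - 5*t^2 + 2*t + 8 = (t + 1)*(t^2 - 6*t + 8) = (t - 2)*(t + 1)*(t - 4)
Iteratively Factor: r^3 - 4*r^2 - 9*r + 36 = (r - 4)*(r^2 - 9) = (r - 4)*(r + 3)*(r - 3)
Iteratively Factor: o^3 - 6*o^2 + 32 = (o - 4)*(o^2 - 2*o - 8) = (o - 4)*(o + 2)*(o - 4)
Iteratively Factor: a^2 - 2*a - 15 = (a - 5)*(a + 3)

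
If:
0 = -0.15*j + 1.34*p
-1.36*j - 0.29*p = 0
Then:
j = 0.00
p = 0.00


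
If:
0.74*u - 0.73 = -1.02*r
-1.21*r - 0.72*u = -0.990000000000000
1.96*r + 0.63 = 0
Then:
No Solution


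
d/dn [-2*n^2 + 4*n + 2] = 4 - 4*n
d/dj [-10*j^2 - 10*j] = -20*j - 10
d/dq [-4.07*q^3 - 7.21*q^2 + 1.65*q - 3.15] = -12.21*q^2 - 14.42*q + 1.65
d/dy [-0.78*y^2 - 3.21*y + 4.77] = -1.56*y - 3.21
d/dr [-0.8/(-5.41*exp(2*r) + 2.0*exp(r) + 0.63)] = (1.6 - 8.656*exp(r))*exp(r)/(-5.41*exp(2*r) + 2.0*exp(r) + 0.63)^2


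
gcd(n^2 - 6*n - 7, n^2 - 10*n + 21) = n - 7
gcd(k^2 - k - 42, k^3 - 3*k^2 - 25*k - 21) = k - 7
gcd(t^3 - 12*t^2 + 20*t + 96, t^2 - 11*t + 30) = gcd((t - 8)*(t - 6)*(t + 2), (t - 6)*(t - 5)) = t - 6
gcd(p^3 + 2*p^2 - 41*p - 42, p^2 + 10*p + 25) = 1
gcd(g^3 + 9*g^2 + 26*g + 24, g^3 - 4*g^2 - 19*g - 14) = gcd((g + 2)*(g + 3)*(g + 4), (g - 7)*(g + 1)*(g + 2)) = g + 2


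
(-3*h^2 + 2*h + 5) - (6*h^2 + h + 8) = -9*h^2 + h - 3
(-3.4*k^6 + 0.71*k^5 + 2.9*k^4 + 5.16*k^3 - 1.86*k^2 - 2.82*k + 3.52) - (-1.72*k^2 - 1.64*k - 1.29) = -3.4*k^6 + 0.71*k^5 + 2.9*k^4 + 5.16*k^3 - 0.14*k^2 - 1.18*k + 4.81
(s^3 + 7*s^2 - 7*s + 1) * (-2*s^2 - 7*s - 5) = -2*s^5 - 21*s^4 - 40*s^3 + 12*s^2 + 28*s - 5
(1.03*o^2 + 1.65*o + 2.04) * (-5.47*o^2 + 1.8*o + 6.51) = -5.6341*o^4 - 7.1715*o^3 - 1.4835*o^2 + 14.4135*o + 13.2804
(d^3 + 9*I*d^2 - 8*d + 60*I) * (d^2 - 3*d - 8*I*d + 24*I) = d^5 - 3*d^4 + I*d^4 + 64*d^3 - 3*I*d^3 - 192*d^2 + 124*I*d^2 + 480*d - 372*I*d - 1440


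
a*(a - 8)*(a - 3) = a^3 - 11*a^2 + 24*a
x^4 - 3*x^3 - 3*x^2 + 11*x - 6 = (x - 3)*(x - 1)^2*(x + 2)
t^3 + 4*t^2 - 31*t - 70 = (t - 5)*(t + 2)*(t + 7)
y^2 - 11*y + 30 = (y - 6)*(y - 5)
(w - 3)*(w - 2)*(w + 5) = w^3 - 19*w + 30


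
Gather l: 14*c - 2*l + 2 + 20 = 14*c - 2*l + 22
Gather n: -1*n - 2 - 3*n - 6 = -4*n - 8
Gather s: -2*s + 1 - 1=-2*s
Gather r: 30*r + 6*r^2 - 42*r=6*r^2 - 12*r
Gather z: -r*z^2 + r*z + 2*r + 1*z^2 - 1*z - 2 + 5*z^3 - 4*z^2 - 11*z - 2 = 2*r + 5*z^3 + z^2*(-r - 3) + z*(r - 12) - 4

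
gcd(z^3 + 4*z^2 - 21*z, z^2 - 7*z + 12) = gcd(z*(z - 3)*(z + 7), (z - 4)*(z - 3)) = z - 3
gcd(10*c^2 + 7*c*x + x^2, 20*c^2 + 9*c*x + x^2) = 5*c + x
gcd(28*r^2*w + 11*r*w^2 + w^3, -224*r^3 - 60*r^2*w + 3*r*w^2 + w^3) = 28*r^2 + 11*r*w + w^2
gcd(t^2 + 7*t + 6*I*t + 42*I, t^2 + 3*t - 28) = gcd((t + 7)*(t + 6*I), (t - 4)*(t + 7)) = t + 7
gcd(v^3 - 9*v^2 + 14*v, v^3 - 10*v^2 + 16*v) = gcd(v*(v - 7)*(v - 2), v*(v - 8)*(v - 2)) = v^2 - 2*v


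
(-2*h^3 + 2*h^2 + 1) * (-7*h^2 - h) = 14*h^5 - 12*h^4 - 2*h^3 - 7*h^2 - h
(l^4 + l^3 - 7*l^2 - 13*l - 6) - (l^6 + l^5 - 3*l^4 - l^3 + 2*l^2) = -l^6 - l^5 + 4*l^4 + 2*l^3 - 9*l^2 - 13*l - 6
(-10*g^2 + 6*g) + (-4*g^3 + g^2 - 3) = -4*g^3 - 9*g^2 + 6*g - 3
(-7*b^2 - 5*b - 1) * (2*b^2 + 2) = -14*b^4 - 10*b^3 - 16*b^2 - 10*b - 2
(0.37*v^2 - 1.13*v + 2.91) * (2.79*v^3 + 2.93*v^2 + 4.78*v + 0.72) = 1.0323*v^5 - 2.0686*v^4 + 6.5766*v^3 + 3.3913*v^2 + 13.0962*v + 2.0952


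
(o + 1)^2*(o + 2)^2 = o^4 + 6*o^3 + 13*o^2 + 12*o + 4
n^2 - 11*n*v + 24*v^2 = (n - 8*v)*(n - 3*v)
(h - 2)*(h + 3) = h^2 + h - 6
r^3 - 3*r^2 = r^2*(r - 3)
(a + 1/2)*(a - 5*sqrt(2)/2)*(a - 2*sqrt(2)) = a^3 - 9*sqrt(2)*a^2/2 + a^2/2 - 9*sqrt(2)*a/4 + 10*a + 5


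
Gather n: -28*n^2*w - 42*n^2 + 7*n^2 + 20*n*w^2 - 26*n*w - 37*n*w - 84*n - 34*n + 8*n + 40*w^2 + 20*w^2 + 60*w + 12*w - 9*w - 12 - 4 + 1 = n^2*(-28*w - 35) + n*(20*w^2 - 63*w - 110) + 60*w^2 + 63*w - 15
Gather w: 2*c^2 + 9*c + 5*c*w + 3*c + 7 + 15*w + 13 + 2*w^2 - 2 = 2*c^2 + 12*c + 2*w^2 + w*(5*c + 15) + 18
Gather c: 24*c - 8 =24*c - 8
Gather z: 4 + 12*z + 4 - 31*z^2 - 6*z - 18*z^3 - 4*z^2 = -18*z^3 - 35*z^2 + 6*z + 8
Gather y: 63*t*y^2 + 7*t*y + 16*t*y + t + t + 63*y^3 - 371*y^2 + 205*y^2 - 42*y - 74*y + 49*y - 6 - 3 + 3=2*t + 63*y^3 + y^2*(63*t - 166) + y*(23*t - 67) - 6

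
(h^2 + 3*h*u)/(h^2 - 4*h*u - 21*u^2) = h/(h - 7*u)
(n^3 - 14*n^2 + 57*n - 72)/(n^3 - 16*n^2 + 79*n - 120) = (n - 3)/(n - 5)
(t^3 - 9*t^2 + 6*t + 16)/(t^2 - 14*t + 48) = (t^2 - t - 2)/(t - 6)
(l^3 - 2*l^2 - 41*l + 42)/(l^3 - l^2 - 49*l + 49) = (l + 6)/(l + 7)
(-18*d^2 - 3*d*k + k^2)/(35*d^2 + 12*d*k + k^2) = (-18*d^2 - 3*d*k + k^2)/(35*d^2 + 12*d*k + k^2)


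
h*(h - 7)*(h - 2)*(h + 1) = h^4 - 8*h^3 + 5*h^2 + 14*h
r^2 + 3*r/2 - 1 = (r - 1/2)*(r + 2)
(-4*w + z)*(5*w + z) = -20*w^2 + w*z + z^2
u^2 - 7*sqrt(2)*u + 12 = (u - 6*sqrt(2))*(u - sqrt(2))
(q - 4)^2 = q^2 - 8*q + 16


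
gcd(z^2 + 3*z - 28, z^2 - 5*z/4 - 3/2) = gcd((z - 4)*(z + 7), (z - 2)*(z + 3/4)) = 1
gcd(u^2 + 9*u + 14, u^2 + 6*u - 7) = u + 7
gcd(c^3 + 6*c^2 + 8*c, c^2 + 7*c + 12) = c + 4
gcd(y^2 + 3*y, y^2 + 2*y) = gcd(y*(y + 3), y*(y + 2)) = y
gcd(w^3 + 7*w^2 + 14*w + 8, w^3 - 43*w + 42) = 1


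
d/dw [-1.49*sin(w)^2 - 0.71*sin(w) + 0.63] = -(2.98*sin(w) + 0.71)*cos(w)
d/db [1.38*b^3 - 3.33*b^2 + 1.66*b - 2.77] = 4.14*b^2 - 6.66*b + 1.66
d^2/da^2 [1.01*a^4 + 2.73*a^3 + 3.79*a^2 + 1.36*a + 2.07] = 12.12*a^2 + 16.38*a + 7.58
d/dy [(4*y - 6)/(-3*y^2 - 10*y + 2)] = 4*(3*y^2 - 9*y - 13)/(9*y^4 + 60*y^3 + 88*y^2 - 40*y + 4)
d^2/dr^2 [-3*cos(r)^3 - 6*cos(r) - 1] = 3*(5 - 9*sin(r)^2)*cos(r)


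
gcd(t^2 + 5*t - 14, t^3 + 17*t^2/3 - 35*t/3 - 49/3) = t + 7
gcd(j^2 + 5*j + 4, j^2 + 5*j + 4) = j^2 + 5*j + 4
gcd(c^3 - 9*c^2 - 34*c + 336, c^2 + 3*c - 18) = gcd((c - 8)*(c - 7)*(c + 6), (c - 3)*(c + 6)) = c + 6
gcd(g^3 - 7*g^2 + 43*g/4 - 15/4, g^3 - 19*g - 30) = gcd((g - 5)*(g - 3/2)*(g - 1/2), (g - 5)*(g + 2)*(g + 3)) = g - 5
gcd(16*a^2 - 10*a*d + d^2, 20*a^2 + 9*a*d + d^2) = 1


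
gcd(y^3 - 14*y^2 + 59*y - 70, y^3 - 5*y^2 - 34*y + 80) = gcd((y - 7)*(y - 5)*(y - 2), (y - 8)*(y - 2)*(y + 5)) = y - 2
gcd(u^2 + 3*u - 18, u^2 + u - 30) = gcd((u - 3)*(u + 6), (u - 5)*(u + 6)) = u + 6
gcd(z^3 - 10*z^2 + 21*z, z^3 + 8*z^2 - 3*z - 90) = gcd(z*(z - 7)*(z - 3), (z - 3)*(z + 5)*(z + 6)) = z - 3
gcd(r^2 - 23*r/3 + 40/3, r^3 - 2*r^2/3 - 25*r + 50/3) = r - 5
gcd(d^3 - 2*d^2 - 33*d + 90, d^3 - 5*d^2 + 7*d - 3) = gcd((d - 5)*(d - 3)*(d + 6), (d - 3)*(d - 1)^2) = d - 3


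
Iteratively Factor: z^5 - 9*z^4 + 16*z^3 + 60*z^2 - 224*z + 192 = (z - 2)*(z^4 - 7*z^3 + 2*z^2 + 64*z - 96) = (z - 2)^2*(z^3 - 5*z^2 - 8*z + 48) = (z - 2)^2*(z + 3)*(z^2 - 8*z + 16) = (z - 4)*(z - 2)^2*(z + 3)*(z - 4)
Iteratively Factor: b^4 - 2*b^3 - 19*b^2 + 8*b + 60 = (b + 2)*(b^3 - 4*b^2 - 11*b + 30) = (b - 2)*(b + 2)*(b^2 - 2*b - 15) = (b - 2)*(b + 2)*(b + 3)*(b - 5)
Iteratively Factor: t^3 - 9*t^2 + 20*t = (t)*(t^2 - 9*t + 20) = t*(t - 4)*(t - 5)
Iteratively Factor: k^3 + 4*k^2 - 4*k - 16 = (k + 4)*(k^2 - 4) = (k - 2)*(k + 4)*(k + 2)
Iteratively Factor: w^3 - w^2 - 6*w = (w)*(w^2 - w - 6) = w*(w - 3)*(w + 2)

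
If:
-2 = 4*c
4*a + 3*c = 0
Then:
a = 3/8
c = -1/2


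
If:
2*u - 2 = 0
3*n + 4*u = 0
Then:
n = -4/3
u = 1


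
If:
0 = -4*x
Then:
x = 0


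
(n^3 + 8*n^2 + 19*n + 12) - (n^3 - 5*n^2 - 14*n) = 13*n^2 + 33*n + 12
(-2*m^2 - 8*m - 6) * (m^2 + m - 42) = -2*m^4 - 10*m^3 + 70*m^2 + 330*m + 252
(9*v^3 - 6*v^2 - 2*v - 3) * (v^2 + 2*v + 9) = 9*v^5 + 12*v^4 + 67*v^3 - 61*v^2 - 24*v - 27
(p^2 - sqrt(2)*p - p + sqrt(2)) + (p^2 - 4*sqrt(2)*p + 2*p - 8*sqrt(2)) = 2*p^2 - 5*sqrt(2)*p + p - 7*sqrt(2)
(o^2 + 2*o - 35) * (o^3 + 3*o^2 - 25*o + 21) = o^5 + 5*o^4 - 54*o^3 - 134*o^2 + 917*o - 735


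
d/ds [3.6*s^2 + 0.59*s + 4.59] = 7.2*s + 0.59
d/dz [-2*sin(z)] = -2*cos(z)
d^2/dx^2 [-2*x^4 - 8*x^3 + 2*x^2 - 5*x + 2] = -24*x^2 - 48*x + 4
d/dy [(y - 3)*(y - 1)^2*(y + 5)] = 4*y^3 - 36*y + 32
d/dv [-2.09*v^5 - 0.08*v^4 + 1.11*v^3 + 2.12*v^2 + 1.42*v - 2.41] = -10.45*v^4 - 0.32*v^3 + 3.33*v^2 + 4.24*v + 1.42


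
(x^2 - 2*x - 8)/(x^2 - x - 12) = (x + 2)/(x + 3)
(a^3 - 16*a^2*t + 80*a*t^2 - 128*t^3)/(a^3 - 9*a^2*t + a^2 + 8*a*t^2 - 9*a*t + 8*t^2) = (-a^2 + 8*a*t - 16*t^2)/(-a^2 + a*t - a + t)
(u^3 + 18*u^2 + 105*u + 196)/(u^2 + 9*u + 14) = (u^2 + 11*u + 28)/(u + 2)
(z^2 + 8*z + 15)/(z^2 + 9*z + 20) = (z + 3)/(z + 4)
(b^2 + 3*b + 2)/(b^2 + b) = (b + 2)/b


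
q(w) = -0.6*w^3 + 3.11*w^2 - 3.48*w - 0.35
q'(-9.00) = -205.26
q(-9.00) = 720.28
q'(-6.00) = -105.60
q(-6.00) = 262.09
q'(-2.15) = -25.17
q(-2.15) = 27.47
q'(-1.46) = -16.40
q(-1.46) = 13.23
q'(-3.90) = -55.12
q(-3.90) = 96.12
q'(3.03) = -1.16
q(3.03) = 0.97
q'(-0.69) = -8.63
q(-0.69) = 3.73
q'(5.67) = -26.08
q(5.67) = -29.47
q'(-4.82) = -75.28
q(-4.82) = 155.86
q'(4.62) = -13.16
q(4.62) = -9.21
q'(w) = -1.8*w^2 + 6.22*w - 3.48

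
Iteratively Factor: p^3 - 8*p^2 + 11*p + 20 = (p - 5)*(p^2 - 3*p - 4) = (p - 5)*(p + 1)*(p - 4)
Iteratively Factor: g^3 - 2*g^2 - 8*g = (g + 2)*(g^2 - 4*g) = (g - 4)*(g + 2)*(g)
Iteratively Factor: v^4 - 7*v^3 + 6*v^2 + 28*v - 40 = (v - 5)*(v^3 - 2*v^2 - 4*v + 8) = (v - 5)*(v - 2)*(v^2 - 4) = (v - 5)*(v - 2)*(v + 2)*(v - 2)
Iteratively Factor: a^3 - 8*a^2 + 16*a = (a - 4)*(a^2 - 4*a) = (a - 4)^2*(a)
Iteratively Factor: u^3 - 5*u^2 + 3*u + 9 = (u - 3)*(u^2 - 2*u - 3) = (u - 3)^2*(u + 1)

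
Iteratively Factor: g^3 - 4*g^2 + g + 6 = (g + 1)*(g^2 - 5*g + 6) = (g - 2)*(g + 1)*(g - 3)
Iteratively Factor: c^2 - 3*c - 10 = (c - 5)*(c + 2)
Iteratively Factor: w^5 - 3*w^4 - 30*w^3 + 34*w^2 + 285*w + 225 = (w + 1)*(w^4 - 4*w^3 - 26*w^2 + 60*w + 225) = (w + 1)*(w + 3)*(w^3 - 7*w^2 - 5*w + 75) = (w - 5)*(w + 1)*(w + 3)*(w^2 - 2*w - 15) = (w - 5)^2*(w + 1)*(w + 3)*(w + 3)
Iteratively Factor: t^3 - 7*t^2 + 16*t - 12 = (t - 2)*(t^2 - 5*t + 6) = (t - 3)*(t - 2)*(t - 2)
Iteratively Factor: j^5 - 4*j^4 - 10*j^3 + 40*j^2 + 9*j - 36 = (j - 3)*(j^4 - j^3 - 13*j^2 + j + 12) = (j - 3)*(j + 1)*(j^3 - 2*j^2 - 11*j + 12) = (j - 3)*(j + 1)*(j + 3)*(j^2 - 5*j + 4) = (j - 4)*(j - 3)*(j + 1)*(j + 3)*(j - 1)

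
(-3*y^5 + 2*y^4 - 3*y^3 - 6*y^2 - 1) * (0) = 0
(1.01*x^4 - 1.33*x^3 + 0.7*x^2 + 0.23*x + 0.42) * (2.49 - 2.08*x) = -2.1008*x^5 + 5.2813*x^4 - 4.7677*x^3 + 1.2646*x^2 - 0.3009*x + 1.0458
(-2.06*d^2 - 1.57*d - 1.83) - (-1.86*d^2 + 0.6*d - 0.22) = -0.2*d^2 - 2.17*d - 1.61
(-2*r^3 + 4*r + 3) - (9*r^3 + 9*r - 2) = -11*r^3 - 5*r + 5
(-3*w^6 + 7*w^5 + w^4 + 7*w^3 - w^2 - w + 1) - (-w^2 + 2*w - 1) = -3*w^6 + 7*w^5 + w^4 + 7*w^3 - 3*w + 2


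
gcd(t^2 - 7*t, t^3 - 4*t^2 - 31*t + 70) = t - 7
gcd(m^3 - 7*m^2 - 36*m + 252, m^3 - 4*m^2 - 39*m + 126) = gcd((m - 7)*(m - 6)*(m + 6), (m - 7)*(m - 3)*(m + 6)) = m^2 - m - 42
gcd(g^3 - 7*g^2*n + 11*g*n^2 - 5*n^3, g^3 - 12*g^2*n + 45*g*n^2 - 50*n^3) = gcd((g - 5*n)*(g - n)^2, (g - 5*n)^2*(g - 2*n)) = g - 5*n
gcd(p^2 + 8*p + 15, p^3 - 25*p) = p + 5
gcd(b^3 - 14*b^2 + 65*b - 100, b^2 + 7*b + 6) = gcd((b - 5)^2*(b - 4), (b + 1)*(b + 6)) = 1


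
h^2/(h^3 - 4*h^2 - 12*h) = h/(h^2 - 4*h - 12)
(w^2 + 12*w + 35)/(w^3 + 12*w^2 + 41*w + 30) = (w + 7)/(w^2 + 7*w + 6)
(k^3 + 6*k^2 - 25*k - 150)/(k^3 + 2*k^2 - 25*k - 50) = (k + 6)/(k + 2)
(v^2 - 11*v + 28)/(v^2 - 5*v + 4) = (v - 7)/(v - 1)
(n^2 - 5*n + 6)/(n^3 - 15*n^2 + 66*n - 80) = (n - 3)/(n^2 - 13*n + 40)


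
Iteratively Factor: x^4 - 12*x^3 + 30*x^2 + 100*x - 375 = (x - 5)*(x^3 - 7*x^2 - 5*x + 75) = (x - 5)^2*(x^2 - 2*x - 15) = (x - 5)^3*(x + 3)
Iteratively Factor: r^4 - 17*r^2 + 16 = (r + 1)*(r^3 - r^2 - 16*r + 16) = (r + 1)*(r + 4)*(r^2 - 5*r + 4) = (r - 1)*(r + 1)*(r + 4)*(r - 4)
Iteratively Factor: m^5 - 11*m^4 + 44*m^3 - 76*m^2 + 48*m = (m - 4)*(m^4 - 7*m^3 + 16*m^2 - 12*m) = (m - 4)*(m - 2)*(m^3 - 5*m^2 + 6*m) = (m - 4)*(m - 3)*(m - 2)*(m^2 - 2*m) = m*(m - 4)*(m - 3)*(m - 2)*(m - 2)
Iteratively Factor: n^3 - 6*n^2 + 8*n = (n - 2)*(n^2 - 4*n) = n*(n - 2)*(n - 4)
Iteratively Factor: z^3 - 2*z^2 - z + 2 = (z - 2)*(z^2 - 1) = (z - 2)*(z - 1)*(z + 1)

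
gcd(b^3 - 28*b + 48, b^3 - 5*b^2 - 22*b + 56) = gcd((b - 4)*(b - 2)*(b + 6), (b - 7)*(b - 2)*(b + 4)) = b - 2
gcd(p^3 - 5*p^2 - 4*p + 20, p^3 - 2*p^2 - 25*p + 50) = p^2 - 7*p + 10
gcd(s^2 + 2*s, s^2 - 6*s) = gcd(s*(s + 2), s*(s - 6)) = s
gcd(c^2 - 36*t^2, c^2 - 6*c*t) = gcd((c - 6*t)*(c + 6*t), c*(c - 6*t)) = -c + 6*t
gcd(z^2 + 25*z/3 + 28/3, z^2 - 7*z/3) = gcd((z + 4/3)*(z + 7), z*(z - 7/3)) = 1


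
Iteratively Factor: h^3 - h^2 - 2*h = (h - 2)*(h^2 + h) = (h - 2)*(h + 1)*(h)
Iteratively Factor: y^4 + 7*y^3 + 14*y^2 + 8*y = (y)*(y^3 + 7*y^2 + 14*y + 8) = y*(y + 4)*(y^2 + 3*y + 2) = y*(y + 1)*(y + 4)*(y + 2)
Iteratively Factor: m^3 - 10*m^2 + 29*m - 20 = (m - 4)*(m^2 - 6*m + 5) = (m - 5)*(m - 4)*(m - 1)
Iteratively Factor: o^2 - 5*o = (o - 5)*(o)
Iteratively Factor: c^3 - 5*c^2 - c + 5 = (c - 5)*(c^2 - 1) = (c - 5)*(c - 1)*(c + 1)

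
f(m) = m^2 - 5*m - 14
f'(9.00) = 13.00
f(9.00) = 22.00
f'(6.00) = 7.00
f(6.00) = -8.00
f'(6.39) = 7.78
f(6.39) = -5.12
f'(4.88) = 4.76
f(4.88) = -14.59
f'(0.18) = -4.64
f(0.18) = -14.87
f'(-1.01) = -7.02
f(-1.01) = -7.93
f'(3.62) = 2.24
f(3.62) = -19.00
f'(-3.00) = -11.00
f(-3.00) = 10.00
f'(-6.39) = -17.78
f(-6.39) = 58.78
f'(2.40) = -0.20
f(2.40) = -20.24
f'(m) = 2*m - 5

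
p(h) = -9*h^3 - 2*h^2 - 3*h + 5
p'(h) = -27*h^2 - 4*h - 3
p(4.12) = -670.72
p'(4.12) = -477.79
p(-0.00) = 5.00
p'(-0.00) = -3.00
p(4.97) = -1164.18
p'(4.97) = -689.80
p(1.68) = -48.36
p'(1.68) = -85.92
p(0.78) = -2.83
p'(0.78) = -22.55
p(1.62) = -43.37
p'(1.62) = -80.34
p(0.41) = 2.81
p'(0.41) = -9.18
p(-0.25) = 5.77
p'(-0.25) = -3.69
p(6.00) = -2029.00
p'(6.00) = -999.00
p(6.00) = -2029.00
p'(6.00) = -999.00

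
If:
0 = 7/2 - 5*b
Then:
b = 7/10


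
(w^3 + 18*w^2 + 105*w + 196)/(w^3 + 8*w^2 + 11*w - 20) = (w^2 + 14*w + 49)/(w^2 + 4*w - 5)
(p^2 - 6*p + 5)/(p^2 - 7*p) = (p^2 - 6*p + 5)/(p*(p - 7))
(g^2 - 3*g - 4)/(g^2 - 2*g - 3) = (g - 4)/(g - 3)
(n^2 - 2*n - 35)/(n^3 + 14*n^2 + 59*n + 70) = (n - 7)/(n^2 + 9*n + 14)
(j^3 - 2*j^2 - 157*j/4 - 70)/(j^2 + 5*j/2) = j - 9/2 - 28/j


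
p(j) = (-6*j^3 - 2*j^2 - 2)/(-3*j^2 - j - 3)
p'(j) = (6*j + 1)*(-6*j^3 - 2*j^2 - 2)/(-3*j^2 - j - 3)^2 + (-18*j^2 - 4*j)/(-3*j^2 - j - 3)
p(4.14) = 7.89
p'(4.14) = 2.07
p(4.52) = 8.67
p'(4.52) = 2.06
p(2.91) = 5.33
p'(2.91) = 2.10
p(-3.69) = -6.78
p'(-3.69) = 2.17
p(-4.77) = -9.08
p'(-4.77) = 2.10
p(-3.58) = -6.54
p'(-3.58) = 2.18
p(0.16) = 0.64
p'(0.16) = -0.05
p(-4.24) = -7.96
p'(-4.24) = 2.13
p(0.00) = 0.67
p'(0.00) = -0.22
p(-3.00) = -5.26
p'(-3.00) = 2.24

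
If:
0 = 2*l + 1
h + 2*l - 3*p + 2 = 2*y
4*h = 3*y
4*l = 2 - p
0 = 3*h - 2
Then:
No Solution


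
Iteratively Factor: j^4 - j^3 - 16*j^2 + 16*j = (j + 4)*(j^3 - 5*j^2 + 4*j) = (j - 1)*(j + 4)*(j^2 - 4*j) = (j - 4)*(j - 1)*(j + 4)*(j)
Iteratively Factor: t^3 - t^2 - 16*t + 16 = (t + 4)*(t^2 - 5*t + 4) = (t - 1)*(t + 4)*(t - 4)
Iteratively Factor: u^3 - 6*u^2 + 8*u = (u - 2)*(u^2 - 4*u) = u*(u - 2)*(u - 4)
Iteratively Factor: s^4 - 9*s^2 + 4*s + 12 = (s - 2)*(s^3 + 2*s^2 - 5*s - 6) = (s - 2)^2*(s^2 + 4*s + 3) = (s - 2)^2*(s + 3)*(s + 1)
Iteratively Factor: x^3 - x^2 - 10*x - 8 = (x + 2)*(x^2 - 3*x - 4) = (x - 4)*(x + 2)*(x + 1)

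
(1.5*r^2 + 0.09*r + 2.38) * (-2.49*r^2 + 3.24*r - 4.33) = -3.735*r^4 + 4.6359*r^3 - 12.1296*r^2 + 7.3215*r - 10.3054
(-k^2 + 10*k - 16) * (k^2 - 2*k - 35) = -k^4 + 12*k^3 - k^2 - 318*k + 560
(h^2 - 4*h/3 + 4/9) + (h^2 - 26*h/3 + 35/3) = 2*h^2 - 10*h + 109/9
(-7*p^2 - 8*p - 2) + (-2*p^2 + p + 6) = -9*p^2 - 7*p + 4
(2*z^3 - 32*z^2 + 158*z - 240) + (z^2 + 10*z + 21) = 2*z^3 - 31*z^2 + 168*z - 219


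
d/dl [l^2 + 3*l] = 2*l + 3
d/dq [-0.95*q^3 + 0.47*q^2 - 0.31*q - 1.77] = -2.85*q^2 + 0.94*q - 0.31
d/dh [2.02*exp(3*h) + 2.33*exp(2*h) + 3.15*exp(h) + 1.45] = (6.06*exp(2*h) + 4.66*exp(h) + 3.15)*exp(h)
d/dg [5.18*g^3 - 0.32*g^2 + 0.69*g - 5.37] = 15.54*g^2 - 0.64*g + 0.69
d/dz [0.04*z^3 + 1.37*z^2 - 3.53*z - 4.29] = 0.12*z^2 + 2.74*z - 3.53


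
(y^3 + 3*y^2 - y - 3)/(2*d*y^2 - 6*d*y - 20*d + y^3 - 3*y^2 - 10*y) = (-y^3 - 3*y^2 + y + 3)/(-2*d*y^2 + 6*d*y + 20*d - y^3 + 3*y^2 + 10*y)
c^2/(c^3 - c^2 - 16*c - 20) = c^2/(c^3 - c^2 - 16*c - 20)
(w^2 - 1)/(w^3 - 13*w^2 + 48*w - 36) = (w + 1)/(w^2 - 12*w + 36)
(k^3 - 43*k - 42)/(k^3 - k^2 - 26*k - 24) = (k^2 - k - 42)/(k^2 - 2*k - 24)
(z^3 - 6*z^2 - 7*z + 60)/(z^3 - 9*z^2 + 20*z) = (z + 3)/z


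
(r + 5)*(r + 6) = r^2 + 11*r + 30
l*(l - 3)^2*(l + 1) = l^4 - 5*l^3 + 3*l^2 + 9*l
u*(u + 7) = u^2 + 7*u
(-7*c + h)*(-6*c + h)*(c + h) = 42*c^3 + 29*c^2*h - 12*c*h^2 + h^3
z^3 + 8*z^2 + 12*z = z*(z + 2)*(z + 6)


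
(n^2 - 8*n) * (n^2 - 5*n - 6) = n^4 - 13*n^3 + 34*n^2 + 48*n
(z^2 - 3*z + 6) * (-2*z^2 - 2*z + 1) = -2*z^4 + 4*z^3 - 5*z^2 - 15*z + 6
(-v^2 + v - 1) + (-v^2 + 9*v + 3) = -2*v^2 + 10*v + 2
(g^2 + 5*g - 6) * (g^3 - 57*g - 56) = g^5 + 5*g^4 - 63*g^3 - 341*g^2 + 62*g + 336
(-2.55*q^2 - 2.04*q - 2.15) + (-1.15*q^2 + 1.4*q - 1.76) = -3.7*q^2 - 0.64*q - 3.91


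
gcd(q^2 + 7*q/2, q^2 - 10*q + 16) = 1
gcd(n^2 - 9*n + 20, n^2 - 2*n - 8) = n - 4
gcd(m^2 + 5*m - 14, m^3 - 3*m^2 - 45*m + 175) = m + 7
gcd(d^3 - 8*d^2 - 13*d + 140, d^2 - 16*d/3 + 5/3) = d - 5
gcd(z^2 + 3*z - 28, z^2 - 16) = z - 4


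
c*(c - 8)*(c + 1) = c^3 - 7*c^2 - 8*c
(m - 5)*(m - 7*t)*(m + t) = m^3 - 6*m^2*t - 5*m^2 - 7*m*t^2 + 30*m*t + 35*t^2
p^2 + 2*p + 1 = (p + 1)^2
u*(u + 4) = u^2 + 4*u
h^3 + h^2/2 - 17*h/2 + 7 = (h - 2)*(h - 1)*(h + 7/2)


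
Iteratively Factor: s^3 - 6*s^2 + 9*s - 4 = (s - 1)*(s^2 - 5*s + 4) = (s - 1)^2*(s - 4)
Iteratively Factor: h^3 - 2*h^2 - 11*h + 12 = (h - 4)*(h^2 + 2*h - 3) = (h - 4)*(h + 3)*(h - 1)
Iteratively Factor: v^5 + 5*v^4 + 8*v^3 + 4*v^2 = (v + 2)*(v^4 + 3*v^3 + 2*v^2) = v*(v + 2)*(v^3 + 3*v^2 + 2*v) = v^2*(v + 2)*(v^2 + 3*v + 2) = v^2*(v + 1)*(v + 2)*(v + 2)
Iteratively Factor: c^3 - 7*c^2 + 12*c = (c)*(c^2 - 7*c + 12) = c*(c - 4)*(c - 3)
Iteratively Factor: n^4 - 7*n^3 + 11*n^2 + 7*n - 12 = (n - 4)*(n^3 - 3*n^2 - n + 3) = (n - 4)*(n - 3)*(n^2 - 1) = (n - 4)*(n - 3)*(n - 1)*(n + 1)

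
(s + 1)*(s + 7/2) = s^2 + 9*s/2 + 7/2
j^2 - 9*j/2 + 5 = (j - 5/2)*(j - 2)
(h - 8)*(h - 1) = h^2 - 9*h + 8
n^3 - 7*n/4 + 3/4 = (n - 1)*(n - 1/2)*(n + 3/2)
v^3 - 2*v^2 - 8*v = v*(v - 4)*(v + 2)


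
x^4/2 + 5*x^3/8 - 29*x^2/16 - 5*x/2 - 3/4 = (x/2 + 1)*(x - 2)*(x + 1/2)*(x + 3/4)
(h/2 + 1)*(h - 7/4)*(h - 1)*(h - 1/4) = h^4/2 - h^3/2 - 57*h^2/32 + 71*h/32 - 7/16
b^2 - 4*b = b*(b - 4)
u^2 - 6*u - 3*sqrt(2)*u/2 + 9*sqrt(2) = (u - 6)*(u - 3*sqrt(2)/2)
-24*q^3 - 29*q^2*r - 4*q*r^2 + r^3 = (-8*q + r)*(q + r)*(3*q + r)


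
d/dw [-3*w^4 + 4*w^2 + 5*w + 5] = -12*w^3 + 8*w + 5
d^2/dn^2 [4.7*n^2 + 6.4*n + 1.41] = 9.40000000000000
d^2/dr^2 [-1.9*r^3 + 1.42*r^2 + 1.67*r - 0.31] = 2.84 - 11.4*r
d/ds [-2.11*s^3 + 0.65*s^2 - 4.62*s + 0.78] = -6.33*s^2 + 1.3*s - 4.62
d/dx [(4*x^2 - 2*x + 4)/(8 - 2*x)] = 2*(-x^2 + 8*x - 1)/(x^2 - 8*x + 16)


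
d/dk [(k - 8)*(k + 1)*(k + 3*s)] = 3*k^2 + 6*k*s - 14*k - 21*s - 8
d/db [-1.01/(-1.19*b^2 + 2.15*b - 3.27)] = (2.1715 - 2.4038*b)/(1.19*b^2 - 2.15*b + 3.27)^2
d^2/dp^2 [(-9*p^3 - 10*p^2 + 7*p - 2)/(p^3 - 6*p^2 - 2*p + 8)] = 2*(-64*p^6 - 33*p^5 + 234*p^4 + 574*p^3 - 1548*p^2 - 744*p - 632)/(p^9 - 18*p^8 + 102*p^7 - 120*p^6 - 492*p^5 + 696*p^4 + 760*p^3 - 1056*p^2 - 384*p + 512)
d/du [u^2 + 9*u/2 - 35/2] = 2*u + 9/2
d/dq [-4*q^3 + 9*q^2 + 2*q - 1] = -12*q^2 + 18*q + 2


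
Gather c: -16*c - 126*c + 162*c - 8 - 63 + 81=20*c + 10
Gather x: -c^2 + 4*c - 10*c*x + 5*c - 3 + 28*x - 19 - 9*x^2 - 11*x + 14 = -c^2 + 9*c - 9*x^2 + x*(17 - 10*c) - 8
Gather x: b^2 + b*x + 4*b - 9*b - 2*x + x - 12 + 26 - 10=b^2 - 5*b + x*(b - 1) + 4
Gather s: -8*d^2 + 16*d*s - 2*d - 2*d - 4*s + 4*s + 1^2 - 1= -8*d^2 + 16*d*s - 4*d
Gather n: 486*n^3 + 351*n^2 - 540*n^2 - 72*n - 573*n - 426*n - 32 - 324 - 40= 486*n^3 - 189*n^2 - 1071*n - 396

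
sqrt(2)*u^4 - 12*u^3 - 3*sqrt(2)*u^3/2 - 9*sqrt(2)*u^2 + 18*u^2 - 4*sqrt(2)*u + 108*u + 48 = (u - 4)*(u + 2)*(u - 6*sqrt(2))*(sqrt(2)*u + sqrt(2)/2)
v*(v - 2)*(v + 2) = v^3 - 4*v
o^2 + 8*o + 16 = (o + 4)^2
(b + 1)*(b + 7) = b^2 + 8*b + 7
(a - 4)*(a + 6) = a^2 + 2*a - 24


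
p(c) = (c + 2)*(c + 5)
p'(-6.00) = -5.00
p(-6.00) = 4.00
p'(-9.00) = -11.00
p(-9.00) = 28.00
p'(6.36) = 19.72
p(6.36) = 94.97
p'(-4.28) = -1.56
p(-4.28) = -1.64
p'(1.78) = 10.56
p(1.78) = 25.63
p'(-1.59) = 3.82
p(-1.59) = 1.40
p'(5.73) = 18.46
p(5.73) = 82.94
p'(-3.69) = -0.38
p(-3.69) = -2.21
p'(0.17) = 7.34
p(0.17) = 11.22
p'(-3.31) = 0.38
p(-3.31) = -2.21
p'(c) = 2*c + 7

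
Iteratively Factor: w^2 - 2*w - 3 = (w + 1)*(w - 3)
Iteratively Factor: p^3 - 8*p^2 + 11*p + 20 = (p + 1)*(p^2 - 9*p + 20) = (p - 4)*(p + 1)*(p - 5)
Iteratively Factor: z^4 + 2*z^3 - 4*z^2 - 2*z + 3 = (z - 1)*(z^3 + 3*z^2 - z - 3) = (z - 1)^2*(z^2 + 4*z + 3) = (z - 1)^2*(z + 3)*(z + 1)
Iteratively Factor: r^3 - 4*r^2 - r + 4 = (r - 1)*(r^2 - 3*r - 4) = (r - 1)*(r + 1)*(r - 4)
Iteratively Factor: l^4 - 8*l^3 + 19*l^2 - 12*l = (l - 4)*(l^3 - 4*l^2 + 3*l) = (l - 4)*(l - 3)*(l^2 - l) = l*(l - 4)*(l - 3)*(l - 1)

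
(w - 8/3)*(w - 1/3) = w^2 - 3*w + 8/9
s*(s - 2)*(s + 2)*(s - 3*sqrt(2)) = s^4 - 3*sqrt(2)*s^3 - 4*s^2 + 12*sqrt(2)*s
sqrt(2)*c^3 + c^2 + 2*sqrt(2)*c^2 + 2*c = c*(c + 2)*(sqrt(2)*c + 1)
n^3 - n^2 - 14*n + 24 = (n - 3)*(n - 2)*(n + 4)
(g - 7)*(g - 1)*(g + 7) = g^3 - g^2 - 49*g + 49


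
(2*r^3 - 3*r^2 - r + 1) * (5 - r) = -2*r^4 + 13*r^3 - 14*r^2 - 6*r + 5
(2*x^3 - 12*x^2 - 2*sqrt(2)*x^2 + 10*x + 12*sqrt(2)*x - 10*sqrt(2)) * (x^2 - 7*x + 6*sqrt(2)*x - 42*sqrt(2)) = 2*x^5 - 26*x^4 + 10*sqrt(2)*x^4 - 130*sqrt(2)*x^3 + 70*x^3 + 242*x^2 + 470*sqrt(2)*x^2 - 1128*x - 350*sqrt(2)*x + 840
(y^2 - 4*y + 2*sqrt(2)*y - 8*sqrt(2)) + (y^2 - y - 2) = 2*y^2 - 5*y + 2*sqrt(2)*y - 8*sqrt(2) - 2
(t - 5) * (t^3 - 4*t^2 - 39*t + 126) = t^4 - 9*t^3 - 19*t^2 + 321*t - 630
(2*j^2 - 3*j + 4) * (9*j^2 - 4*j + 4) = 18*j^4 - 35*j^3 + 56*j^2 - 28*j + 16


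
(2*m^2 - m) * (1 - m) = -2*m^3 + 3*m^2 - m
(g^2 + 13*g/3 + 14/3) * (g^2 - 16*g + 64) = g^4 - 35*g^3/3 - 2*g^2/3 + 608*g/3 + 896/3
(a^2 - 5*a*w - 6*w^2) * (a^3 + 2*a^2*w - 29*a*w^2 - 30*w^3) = a^5 - 3*a^4*w - 45*a^3*w^2 + 103*a^2*w^3 + 324*a*w^4 + 180*w^5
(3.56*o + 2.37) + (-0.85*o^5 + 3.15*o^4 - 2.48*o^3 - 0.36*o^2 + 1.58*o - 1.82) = -0.85*o^5 + 3.15*o^4 - 2.48*o^3 - 0.36*o^2 + 5.14*o + 0.55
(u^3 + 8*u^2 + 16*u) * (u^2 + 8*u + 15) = u^5 + 16*u^4 + 95*u^3 + 248*u^2 + 240*u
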